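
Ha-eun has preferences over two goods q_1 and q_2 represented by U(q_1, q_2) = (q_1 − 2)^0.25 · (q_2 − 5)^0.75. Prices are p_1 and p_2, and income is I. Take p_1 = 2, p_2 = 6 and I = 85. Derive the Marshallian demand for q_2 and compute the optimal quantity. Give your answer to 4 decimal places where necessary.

This is Cobb-Douglas in (q_1−2, q_2−5): tangency gives 0.25·p_2·(q_2−5) = 0.75·p_1·(q_1−2).
After buying the subsistence bundle (2, 5), a share 0.25 of the remaining income goes to q_1: q_1* = 2 + 0.25·(I − 2p_1 − 5p_2)/p_1.
Discretionary income = 85 − 2·2 − 5·6 = 51; q_2* = 5 + 0.75·51/6 = 11.375.

q_2* = 11.375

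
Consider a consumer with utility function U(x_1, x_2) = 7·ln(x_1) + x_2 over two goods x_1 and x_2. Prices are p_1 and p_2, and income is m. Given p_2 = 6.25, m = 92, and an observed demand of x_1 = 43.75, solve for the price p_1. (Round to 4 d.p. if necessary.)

MU_x_1 = 7/x_1, MU_x_2 = 1. Tangency: 7/x_1 = p_1/p_2.
So x_1*(p_1,p_2) = 7·p_2/p_1, independent of income; and x_2* = (m − 7·p_2)/p_2.
Set x_1* = 43.75 in the demand function and solve for p_1: p_1 = 1.

p_1 = 1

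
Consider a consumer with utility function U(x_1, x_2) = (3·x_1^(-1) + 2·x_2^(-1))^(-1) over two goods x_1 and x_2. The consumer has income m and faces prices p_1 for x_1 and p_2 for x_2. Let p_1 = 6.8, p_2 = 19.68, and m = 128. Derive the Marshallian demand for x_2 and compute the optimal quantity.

x_2* = 3.7816

Substitute x_2 = (x_2/x_1)·x_1 into the budget: x_1* = m/(p_1 + p_2·(x_2/x_1)).
Numerically x_2/x_1 = 0.47995, so x_1* = 128/(6.8 + 19.68·0.47995) = 7.8791 and x_2* = 0.47995·7.8791 = 3.7816.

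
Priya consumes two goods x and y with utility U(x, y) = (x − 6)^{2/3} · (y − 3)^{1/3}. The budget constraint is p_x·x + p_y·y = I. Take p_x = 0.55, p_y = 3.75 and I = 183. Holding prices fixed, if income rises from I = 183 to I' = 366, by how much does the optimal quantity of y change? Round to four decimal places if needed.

Δy* = 16.2667

After buying the subsistence bundle (6, 3), a share 2/3 of the remaining income goes to x: x* = 6 + 2/3·(I − 6p_x − 3p_y)/p_x.
Discretionary income = 183 − 6·0.55 − 3·3.75 = 168.45; y* = 3 + 1/3·168.45/3.75 = 17.9733.
At I' = 366: y* = 34.24. Change: 34.24 − 17.9733 = 16.2667.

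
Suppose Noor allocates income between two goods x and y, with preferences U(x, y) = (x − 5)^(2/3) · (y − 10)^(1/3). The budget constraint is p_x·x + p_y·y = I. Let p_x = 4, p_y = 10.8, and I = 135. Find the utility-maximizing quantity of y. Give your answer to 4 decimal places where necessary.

y* = 10.216

After buying the subsistence bundle (5, 10), a share 2/3 of the remaining income goes to x: x* = 5 + 2/3·(I − 5p_x − 10p_y)/p_x.
Discretionary income = 135 − 5·4 − 10·10.8 = 7; y* = 10 + 1/3·7/10.8 = 10.216.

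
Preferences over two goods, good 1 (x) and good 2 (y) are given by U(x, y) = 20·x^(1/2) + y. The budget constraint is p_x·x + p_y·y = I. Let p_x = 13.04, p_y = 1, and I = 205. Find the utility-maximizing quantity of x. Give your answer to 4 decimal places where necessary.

Utility is quasi-linear in y; the FOC for x is 10/√x = p_x/p_y.
Thus x* = (10·p_y/p_x)² — independent of I — with the rest of income spent on y.
Plugging in: x* = (10·1/13.04)² = 0.5881.

x* = 0.5881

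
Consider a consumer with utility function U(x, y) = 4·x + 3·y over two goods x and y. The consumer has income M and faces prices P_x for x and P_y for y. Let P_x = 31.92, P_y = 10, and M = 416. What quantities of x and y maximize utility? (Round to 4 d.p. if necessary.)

y gives more utility per dollar, so spend all income on y: y* = M/P_y, x* = 0.
Numerically: x* = 0, y* = 41.6.

x* = 0, y* = 41.6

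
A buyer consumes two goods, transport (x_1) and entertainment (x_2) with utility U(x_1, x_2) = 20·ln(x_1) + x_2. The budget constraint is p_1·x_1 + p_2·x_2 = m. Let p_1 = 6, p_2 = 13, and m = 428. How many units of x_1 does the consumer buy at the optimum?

x_1* = 43.3333

MU_x_1 = 20/x_1, MU_x_2 = 1. Tangency: 20/x_1 = p_1/p_2.
So x_1*(p_1,p_2) = 20·p_2/p_1, independent of income; and x_2* = (m − 20·p_2)/p_2.
At the given prices: x_1* = 20·13/6 = 43.3333.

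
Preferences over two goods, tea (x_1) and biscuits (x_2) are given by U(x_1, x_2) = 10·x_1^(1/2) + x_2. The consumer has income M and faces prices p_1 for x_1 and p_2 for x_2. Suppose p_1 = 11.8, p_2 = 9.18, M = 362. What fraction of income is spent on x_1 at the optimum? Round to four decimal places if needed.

share on x_1 = 0.4932

MU_x_1 = 5/√x_1, MU_x_2 = 1. Tangency: 5/√x_1 = p_1/p_2.
Solve: √x_1 = 5·p_2/p_1, so x_1*(p_1,p_2) = (5·p_2/p_1)², and x_2* = (M − p_1·x_1*)/p_2.
Plugging in: x_1* = (5·9.18/11.8)² = 15.1308, x_2* = 19.9844.
Expenditure on x_1: 11.8·15.1308 = 178.5432; share = 0.4932.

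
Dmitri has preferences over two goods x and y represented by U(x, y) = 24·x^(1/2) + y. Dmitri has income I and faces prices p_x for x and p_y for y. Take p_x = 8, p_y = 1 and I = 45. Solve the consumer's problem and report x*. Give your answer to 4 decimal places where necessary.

Set MRS = p_x/p_y: 12·x^(−1/2) = p_x/p_y.
Thus x* = (12·p_y/p_x)² — independent of I — with the rest of income spent on y.
Plugging in: x* = (12·1/8)² = 2.25.

x* = 2.25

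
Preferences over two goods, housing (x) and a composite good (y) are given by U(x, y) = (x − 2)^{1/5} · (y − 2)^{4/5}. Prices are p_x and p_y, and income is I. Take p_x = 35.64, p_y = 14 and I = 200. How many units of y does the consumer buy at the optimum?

y* = 7.7554

Let x' = x−2, y' = y−2. MRS = (1/4)·y'/x' = p_x/p_y.
Substituting into the budget: x* = 2 + 0.2·(I − 2·p_x − 2·p_y)/p_x, and y* = 2 + 0.8·(…)/p_y.
Discretionary income = 200 − 2·35.64 − 2·14 = 100.72; y* = 2 + 0.8·100.72/14 = 7.7554.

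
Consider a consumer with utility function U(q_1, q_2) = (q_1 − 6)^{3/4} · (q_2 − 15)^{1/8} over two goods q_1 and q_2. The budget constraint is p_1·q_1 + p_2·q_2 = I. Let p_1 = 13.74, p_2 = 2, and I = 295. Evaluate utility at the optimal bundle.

V = 8.546

This is Cobb-Douglas in (q_1−6, q_2−15): tangency gives 0.75·p_2·(q_2−15) = 0.125·p_1·(q_1−6).
Substituting into the budget: q_1* = 6 + 6/7·(I − 6·p_1 − 15·p_2)/p_1, and q_2* = 15 + 1/7·(…)/p_2.
Discretionary income = 295 − 6·13.74 − 15·2 = 182.56; q_1* = 6 + 6/7·182.56/13.74 = 17.3886; q_2* = 15 + 1/7·182.56/2 = 28.04.
Utility at the optimum: U(17.3886, 28.04) = 8.546.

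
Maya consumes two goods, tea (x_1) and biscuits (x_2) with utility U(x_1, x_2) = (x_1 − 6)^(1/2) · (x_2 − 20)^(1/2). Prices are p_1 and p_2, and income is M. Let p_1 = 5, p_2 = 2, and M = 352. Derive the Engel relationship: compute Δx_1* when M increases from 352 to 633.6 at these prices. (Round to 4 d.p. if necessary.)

Δx_1* = 28.16

MRS = (x_2−20)/(x_1−6). Tangency with p_1/p_2 gives x_2−20 = (p_1/p_2)·(x_1−6).
After buying the subsistence bundle (6, 20), a share 0.5 of the remaining income goes to x_1: x_1* = 6 + 0.5·(M − 6p_1 − 20p_2)/p_1.
Discretionary income = 352 − 6·5 − 20·2 = 282; x_1* = 6 + 0.5·282/5 = 34.2.
At M' = 633.6: x_1* = 62.36. Change: 62.36 − 34.2 = 28.16.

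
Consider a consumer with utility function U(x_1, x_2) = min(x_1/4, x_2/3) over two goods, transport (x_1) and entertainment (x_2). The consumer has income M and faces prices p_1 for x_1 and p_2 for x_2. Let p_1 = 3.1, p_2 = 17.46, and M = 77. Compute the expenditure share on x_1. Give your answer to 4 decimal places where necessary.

share on x_1 = 0.1914

Demand: x_1*(p_1,p_2,M) = 4·M/(4·p_1 + 3·p_2), x_2* = 3·M/(4·p_1 + 3·p_2).
Here 4·3.1 + 3·17.46 = 64.78, giving x_1* = 4.7546 and x_2* = 3.5659.
Expenditure on x_1: 3.1·4.7546 = 14.7391; share = 0.1914.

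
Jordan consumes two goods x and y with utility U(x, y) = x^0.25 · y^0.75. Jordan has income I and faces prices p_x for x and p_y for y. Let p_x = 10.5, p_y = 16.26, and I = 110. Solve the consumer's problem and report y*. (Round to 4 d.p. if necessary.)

Tangency: MRS = (1/3)·y/x = p_x/p_y.
So 0.25·p_y·y = 0.75·p_x·x; combined with the budget, a share 0.25 of income goes to x.
Demand: x*(p_x,p_y,I) = 0.25·I/p_x and y* = 0.75·I/p_y.
At p_x=10.5, p_y=16.26, I=110: y* = 0.75·110/16.26 = 5.0738.

y* = 5.0738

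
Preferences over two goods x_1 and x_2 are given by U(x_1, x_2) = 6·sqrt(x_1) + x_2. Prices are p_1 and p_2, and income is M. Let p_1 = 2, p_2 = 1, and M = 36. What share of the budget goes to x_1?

Solve: √x_1 = 3·p_2/p_1, so x_1*(p_1,p_2) = (3·p_2/p_1)², and x_2* = (M − p_1·x_1*)/p_2.
Plugging in: x_1* = (3·1/2)² = 2.25, x_2* = 31.5.
Expenditure on x_1: 2·2.25 = 4.5; share = 0.125.

share on x_1 = 0.125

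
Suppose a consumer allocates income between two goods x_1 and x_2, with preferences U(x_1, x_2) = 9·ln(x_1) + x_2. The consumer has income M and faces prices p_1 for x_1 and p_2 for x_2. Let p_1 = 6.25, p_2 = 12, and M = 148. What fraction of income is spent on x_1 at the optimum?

share on x_1 = 0.7297

Set MRS = p_1/p_2: (9/x_1)/1 = p_1/p_2.
So x_1*(p_1,p_2) = 9·p_2/p_1, independent of income; and x_2* = (M − 9·p_2)/p_2.
At the given prices: x_1* = 9·12/6.25 = 17.28, and x_2* = 3.3333.
Expenditure on x_1: 6.25·17.28 = 108; share = 0.7297.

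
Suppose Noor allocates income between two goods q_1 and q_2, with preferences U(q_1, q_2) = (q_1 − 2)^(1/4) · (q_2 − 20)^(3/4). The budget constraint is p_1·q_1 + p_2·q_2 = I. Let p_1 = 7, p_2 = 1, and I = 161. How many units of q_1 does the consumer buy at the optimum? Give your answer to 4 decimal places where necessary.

q_1* = 6.5357

This is Cobb-Douglas in (q_1−2, q_2−20): tangency gives 0.25·p_2·(q_2−20) = 0.75·p_1·(q_1−2).
After buying the subsistence bundle (2, 20), a share 0.25 of the remaining income goes to q_1: q_1* = 2 + 0.25·(I − 2p_1 − 20p_2)/p_1.
Discretionary income = 161 − 2·7 − 20·1 = 127; q_1* = 2 + 0.25·127/7 = 6.5357.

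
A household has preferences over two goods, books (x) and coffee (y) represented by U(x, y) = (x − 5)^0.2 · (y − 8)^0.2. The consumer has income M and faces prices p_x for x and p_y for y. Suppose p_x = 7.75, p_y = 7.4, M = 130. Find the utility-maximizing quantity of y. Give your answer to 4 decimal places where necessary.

Let x' = x−5, y' = y−8. MRS = y'/x' = p_x/p_y.
After buying the subsistence bundle (5, 8), a share 0.5 of the remaining income goes to x: x* = 5 + 0.5·(M − 5p_x − 8p_y)/p_x.
Discretionary income = 130 − 5·7.75 − 8·7.4 = 32.05; y* = 8 + 0.5·32.05/7.4 = 10.1655.

y* = 10.1655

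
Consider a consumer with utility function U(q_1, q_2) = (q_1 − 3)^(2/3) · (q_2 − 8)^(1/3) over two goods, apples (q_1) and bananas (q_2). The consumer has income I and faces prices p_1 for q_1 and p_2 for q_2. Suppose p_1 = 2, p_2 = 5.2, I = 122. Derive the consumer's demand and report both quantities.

q_1* = 27.8, q_2* = 12.7692

This is Cobb-Douglas in (q_1−3, q_2−8): tangency gives 2/3·p_2·(q_2−8) = 1/3·p_1·(q_1−3).
Substituting into the budget: q_1* = 3 + 2/3·(I − 3·p_1 − 8·p_2)/p_1, and q_2* = 8 + 1/3·(…)/p_2.
Discretionary income = 122 − 3·2 − 8·5.2 = 74.4; q_1* = 3 + 2/3·74.4/2 = 27.8; q_2* = 8 + 1/3·74.4/5.2 = 12.7692.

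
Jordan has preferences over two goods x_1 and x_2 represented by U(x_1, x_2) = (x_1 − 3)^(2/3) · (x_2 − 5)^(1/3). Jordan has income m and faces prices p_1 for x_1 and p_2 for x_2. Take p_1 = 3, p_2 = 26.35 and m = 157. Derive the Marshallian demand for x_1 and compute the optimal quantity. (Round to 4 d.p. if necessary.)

Let x_1' = x_1−3, x_2' = x_2−5. MRS = 2·x_2'/x_1' = p_1/p_2.
Substituting into the budget: x_1* = 3 + 2/3·(m − 3·p_1 − 5·p_2)/p_1, and x_2* = 5 + 1/3·(…)/p_2.
Discretionary income = 157 − 3·3 − 5·26.35 = 16.25; x_1* = 3 + 2/3·16.25/3 = 6.6111.

x_1* = 6.6111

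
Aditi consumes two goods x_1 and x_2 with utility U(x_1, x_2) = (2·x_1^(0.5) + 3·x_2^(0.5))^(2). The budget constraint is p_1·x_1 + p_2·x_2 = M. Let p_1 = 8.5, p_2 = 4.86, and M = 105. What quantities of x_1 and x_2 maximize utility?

MU_x_1 ∝ 2·x_1^(-0.5), MU_x_2 ∝ 3·x_2^(-0.5), so MRS = (2/3)·(x_2/x_1)^(0.5) = p_1/p_2.
Hence x_2/x_1 = ((3/2)·p_1/p_2)^(1/(0.5)), i.e. raised to the 2 power.
Substitute x_2 = (x_2/x_1)·x_1 into the budget: x_1* = M/(p_1 + p_2·(x_2/x_1)).
Numerically x_2/x_1 = 6.882526, so x_1* = 105/(8.5 + 4.86·6.882526) = 2.503 and x_2* = 6.882526·2.503 = 17.2272.

x_1* = 2.503, x_2* = 17.2272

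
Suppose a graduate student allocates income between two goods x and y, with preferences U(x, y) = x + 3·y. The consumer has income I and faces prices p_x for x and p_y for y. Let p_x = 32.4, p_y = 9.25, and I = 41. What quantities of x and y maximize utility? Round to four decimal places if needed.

Linear utility — the consumer picks whichever good has higher MU/price: 1/32.4 = 0.0309 vs 3/9.25 = 0.3243.
y gives more utility per dollar, so spend all income on y: y* = I/p_y, x* = 0.
Numerically: x* = 0, y* = 4.4324.

x* = 0, y* = 4.4324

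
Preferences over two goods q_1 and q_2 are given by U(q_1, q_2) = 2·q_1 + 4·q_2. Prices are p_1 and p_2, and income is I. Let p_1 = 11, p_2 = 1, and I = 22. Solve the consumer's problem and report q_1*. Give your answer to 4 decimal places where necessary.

Perfect substitutes: compare marginal utility per dollar. 2/p_1 vs 4/p_2 → 0.1818 vs 4.
q_2 gives more utility per dollar, so spend all income on q_2: q_2* = I/p_2, q_1* = 0.
Numerically: q_1* = 0, q_2* = 22.

q_1* = 0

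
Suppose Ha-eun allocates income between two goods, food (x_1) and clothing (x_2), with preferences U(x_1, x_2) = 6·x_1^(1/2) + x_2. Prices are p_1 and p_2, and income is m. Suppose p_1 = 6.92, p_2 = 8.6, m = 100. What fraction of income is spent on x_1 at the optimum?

Set MRS = p_1/p_2: 3·x_1^(−1/2) = p_1/p_2.
Thus x_1* = (3·p_2/p_1)² — independent of m — with the rest of income spent on x_2.
Plugging in: x_1* = (3·8.6/6.92)² = 13.9004, x_2* = 0.4429.
Expenditure on x_1: 6.92·13.9004 = 96.1908; share = 0.9619.

share on x_1 = 0.9619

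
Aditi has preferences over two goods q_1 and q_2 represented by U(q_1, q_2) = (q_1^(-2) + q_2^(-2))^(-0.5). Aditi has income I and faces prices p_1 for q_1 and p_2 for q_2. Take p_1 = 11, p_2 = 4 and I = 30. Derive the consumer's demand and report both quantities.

q_1* = 1.8068, q_2* = 2.5313

From the CES first-order condition, (q_2/q_1)^(3) = p_1/p_2.
Solve for the ratio: q_2/q_1 = [p_1/p_2]^(1/3).
With the ratio pinned down, the budget gives q_1* = I/(p_1 + p_2·(q_2/q_1)) and q_2* = (q_2/q_1)·q_1*.
Numerically q_2/q_1 = 1.40102, so q_1* = 30/(11 + 4·1.40102) = 1.8068 and q_2* = 1.40102·1.8068 = 2.5313.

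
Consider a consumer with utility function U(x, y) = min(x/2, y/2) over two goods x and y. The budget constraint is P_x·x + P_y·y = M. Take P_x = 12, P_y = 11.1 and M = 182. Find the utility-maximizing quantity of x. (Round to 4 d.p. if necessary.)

Leontief preferences: the optimum is at the kink where x/2 = y/2, i.e. y = x.
Budget: P_x·x + P_y·x = M, so (2·P_x + 2·P_y)·x = 2·M.
Demand: x*(P_x,P_y,M) = 2·M/(2·P_x + 2·P_y), y* = 2·M/(2·P_x + 2·P_y).
Here 2·12 + 2·11.1 = 46.2, giving x* = 7.8788.

x* = 7.8788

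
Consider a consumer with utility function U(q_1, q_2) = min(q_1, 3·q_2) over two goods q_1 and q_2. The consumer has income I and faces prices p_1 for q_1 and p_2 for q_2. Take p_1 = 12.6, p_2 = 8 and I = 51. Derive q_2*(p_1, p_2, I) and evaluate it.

Leontief preferences: the optimum is at the kink where q_1/3 = q_2/1, i.e. q_2 = (1/3)·q_1.
Budget: p_1·q_1 + p_2·(1/3)·q_1 = I, so (3·p_1 + p_2)·q_1 = 3·I.
Demand: q_1*(p_1,p_2,I) = 3·I/(3·p_1 + p_2), q_2* = I/(3·p_1 + p_2).
Here 3·12.6 + 8 = 45.8, giving q_2* = 1.1135.

q_2* = 1.1135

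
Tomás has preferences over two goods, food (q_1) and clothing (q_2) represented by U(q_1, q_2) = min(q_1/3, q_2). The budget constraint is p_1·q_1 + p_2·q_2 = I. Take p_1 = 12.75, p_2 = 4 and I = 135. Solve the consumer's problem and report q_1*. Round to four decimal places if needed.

q_1* = 9.5858

Leontief preferences: the optimum is at the kink where q_1/3 = q_2/1, i.e. q_2 = (1/3)·q_1.
Budget: p_1·q_1 + p_2·(1/3)·q_1 = I, so (3·p_1 + p_2)·q_1 = 3·I.
Demand: q_1*(p_1,p_2,I) = 3·I/(3·p_1 + p_2), q_2* = I/(3·p_1 + p_2).
Here 3·12.75 + 4 = 42.25, giving q_1* = 9.5858.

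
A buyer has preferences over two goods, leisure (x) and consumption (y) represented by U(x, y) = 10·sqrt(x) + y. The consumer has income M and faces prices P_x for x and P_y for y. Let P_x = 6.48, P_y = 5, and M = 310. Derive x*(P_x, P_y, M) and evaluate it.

x* = 14.8844

Set MRS = P_x/P_y: 5·x^(−1/2) = P_x/P_y.
Thus x* = (5·P_y/P_x)² — independent of M — with the rest of income spent on y.
Plugging in: x* = (5·5/6.48)² = 14.8844.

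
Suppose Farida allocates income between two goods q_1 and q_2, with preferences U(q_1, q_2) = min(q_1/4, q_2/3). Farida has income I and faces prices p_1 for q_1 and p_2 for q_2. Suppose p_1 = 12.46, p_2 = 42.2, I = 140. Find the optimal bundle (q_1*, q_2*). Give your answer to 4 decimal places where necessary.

q_1* = 3.1739, q_2* = 2.3804

Here 4·12.46 + 3·42.2 = 176.44, giving q_1* = 3.1739 and q_2* = 2.3804.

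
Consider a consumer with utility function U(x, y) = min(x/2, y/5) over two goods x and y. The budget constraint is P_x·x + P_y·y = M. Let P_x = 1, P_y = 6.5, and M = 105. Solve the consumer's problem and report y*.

y* = 15.2174

Demand: x*(P_x,P_y,M) = 2·M/(2·P_x + 5·P_y), y* = 5·M/(2·P_x + 5·P_y).
Here 2·1 + 5·6.5 = 34.5, giving y* = 15.2174.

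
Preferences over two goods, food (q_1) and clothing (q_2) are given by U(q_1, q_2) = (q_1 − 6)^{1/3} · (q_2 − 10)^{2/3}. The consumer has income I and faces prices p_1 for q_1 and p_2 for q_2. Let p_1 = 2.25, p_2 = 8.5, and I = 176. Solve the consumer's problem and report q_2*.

q_2* = 16.0784

Let q_1' = q_1−6, q_2' = q_2−10. MRS = (1/2)·q_2'/q_1' = p_1/p_2.
Substituting into the budget: q_1* = 6 + 1/3·(I − 6·p_1 − 10·p_2)/p_1, and q_2* = 10 + 2/3·(…)/p_2.
Discretionary income = 176 − 6·2.25 − 10·8.5 = 77.5; q_2* = 10 + 2/3·77.5/8.5 = 16.0784.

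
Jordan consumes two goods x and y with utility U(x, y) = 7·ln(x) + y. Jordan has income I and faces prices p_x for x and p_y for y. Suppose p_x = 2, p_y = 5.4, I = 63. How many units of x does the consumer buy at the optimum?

x* = 18.9

MU_x = 7/x, MU_y = 1. Tangency: 7/x = p_x/p_y.
So x*(p_x,p_y) = 7·p_y/p_x, independent of income; and y* = (I − 7·p_y)/p_y.
At the given prices: x* = 7·5.4/2 = 18.9.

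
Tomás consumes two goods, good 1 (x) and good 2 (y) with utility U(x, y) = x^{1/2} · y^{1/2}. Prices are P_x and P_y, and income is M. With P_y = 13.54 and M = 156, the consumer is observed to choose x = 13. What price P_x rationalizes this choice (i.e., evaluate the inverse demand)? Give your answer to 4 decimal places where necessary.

Tangency: MRS = y/x = P_x/P_y.
Rearranging, P_y·y = P_x·x. Substituting into the budget gives P_x·x·(1 + 1) = M.
Demand: x*(P_x,P_y,M) = 0.5·M/P_x and y* = 0.5·M/P_y.
Set x* = 13 in the demand function and solve for P_x: P_x = 6.

P_x = 6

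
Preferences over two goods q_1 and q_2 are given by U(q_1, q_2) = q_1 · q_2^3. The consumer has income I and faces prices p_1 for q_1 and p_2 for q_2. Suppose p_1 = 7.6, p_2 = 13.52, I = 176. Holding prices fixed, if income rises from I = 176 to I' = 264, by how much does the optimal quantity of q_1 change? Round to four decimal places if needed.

Tangency: MRS = (1/3)·q_2/q_1 = p_1/p_2.
Rearranging, p_2·q_2 = 3·p_1·q_1. Substituting into the budget gives p_1·q_1·(1 + 3) = I.
Demand: q_1*(p_1,p_2,I) = 0.25·I/p_1 and q_2* = 0.75·I/p_2.
At p_1=7.6, p_2=13.52, I=176: q_1* = 0.25·176/7.6 = 5.7895.
At I' = 264: q_1* = 8.6842. Change: 8.6842 − 5.7895 = 2.8947.

Δq_1* = 2.8947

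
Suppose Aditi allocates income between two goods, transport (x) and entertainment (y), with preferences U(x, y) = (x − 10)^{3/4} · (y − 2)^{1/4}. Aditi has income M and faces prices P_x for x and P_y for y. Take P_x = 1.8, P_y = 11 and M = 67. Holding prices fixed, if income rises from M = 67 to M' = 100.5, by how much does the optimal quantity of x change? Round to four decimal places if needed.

Let x' = x−10, y' = y−2. MRS = 3·y'/x' = P_x/P_y.
Substituting into the budget: x* = 10 + 0.75·(M − 10·P_x − 2·P_y)/P_x, and y* = 2 + 0.25·(…)/P_y.
Discretionary income = 67 − 10·1.8 − 2·11 = 27; x* = 10 + 0.75·27/1.8 = 21.25.
At M' = 100.5: x* = 35.2083. Change: 35.2083 − 21.25 = 13.9583.

Δx* = 13.9583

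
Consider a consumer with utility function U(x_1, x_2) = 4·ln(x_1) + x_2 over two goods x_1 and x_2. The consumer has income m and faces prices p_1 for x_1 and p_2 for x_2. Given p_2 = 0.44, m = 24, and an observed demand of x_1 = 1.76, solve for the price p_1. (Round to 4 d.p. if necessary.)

p_1 = 1

MU_x_1 = 4/x_1, MU_x_2 = 1. Tangency: 4/x_1 = p_1/p_2.
So x_1*(p_1,p_2) = 4·p_2/p_1, independent of income; and x_2* = (m − 4·p_2)/p_2.
Set x_1* = 1.76 in the demand function and solve for p_1: p_1 = 1.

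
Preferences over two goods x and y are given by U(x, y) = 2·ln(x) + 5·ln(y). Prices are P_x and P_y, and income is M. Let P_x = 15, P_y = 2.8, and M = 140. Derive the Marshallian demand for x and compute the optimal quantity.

x* = 2.6667

The MRS is (2/5)·y/x. Set MRS = P_x/P_y.
Rearranging, P_y·y = (5/2)·P_x·x. Substituting into the budget gives P_x·x·(1 + (5/2)) = M.
Demand: x*(P_x,P_y,M) = 2/7·M/P_x and y* = 5/7·M/P_y.
At P_x=15, P_y=2.8, M=140: x* = 2/7·140/15 = 2.6667.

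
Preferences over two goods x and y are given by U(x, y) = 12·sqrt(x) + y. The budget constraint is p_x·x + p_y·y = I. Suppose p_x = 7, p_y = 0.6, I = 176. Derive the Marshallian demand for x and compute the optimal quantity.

x* = 0.2645

Thus x* = (6·p_y/p_x)² — independent of I — with the rest of income spent on y.
Plugging in: x* = (6·0.6/7)² = 0.2645.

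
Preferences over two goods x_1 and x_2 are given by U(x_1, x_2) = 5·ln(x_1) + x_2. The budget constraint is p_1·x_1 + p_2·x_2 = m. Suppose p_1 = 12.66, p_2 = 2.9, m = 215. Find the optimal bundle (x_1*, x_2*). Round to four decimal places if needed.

MU_x_1 = 5/x_1, MU_x_2 = 1. Tangency: 5/x_1 = p_1/p_2.
So x_1*(p_1,p_2) = 5·p_2/p_1, independent of income; and x_2* = (m − 5·p_2)/p_2.
At the given prices: x_1* = 5·2.9/12.66 = 1.1453, and x_2* = 69.1379.

x_1* = 1.1453, x_2* = 69.1379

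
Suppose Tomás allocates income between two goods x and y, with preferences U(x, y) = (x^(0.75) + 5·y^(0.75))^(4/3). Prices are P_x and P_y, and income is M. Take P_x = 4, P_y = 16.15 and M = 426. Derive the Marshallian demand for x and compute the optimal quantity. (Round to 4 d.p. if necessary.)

MU_x ∝ x^(-0.25), MU_y ∝ 5·y^(-0.25), so MRS = (1/5)·(y/x)^(0.25) = P_x/P_y.
Solve for the ratio: y/x = [5·P_x/P_y]^(4).
With the ratio pinned down, the budget gives x* = M/(P_x + P_y·(y/x)) and y* = (y/x)·x*.
Numerically y/x = 2.35196, so x* = 426/(4 + 16.15·2.35196) = 10.1467.

x* = 10.1467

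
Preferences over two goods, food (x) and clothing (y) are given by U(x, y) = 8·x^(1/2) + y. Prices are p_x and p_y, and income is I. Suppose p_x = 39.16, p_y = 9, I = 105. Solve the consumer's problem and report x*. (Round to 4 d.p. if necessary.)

Utility is quasi-linear in y; the FOC for x is 4/√x = p_x/p_y.
Thus x* = (4·p_y/p_x)² — independent of I — with the rest of income spent on y.
Plugging in: x* = (4·9/39.16)² = 0.8451.

x* = 0.8451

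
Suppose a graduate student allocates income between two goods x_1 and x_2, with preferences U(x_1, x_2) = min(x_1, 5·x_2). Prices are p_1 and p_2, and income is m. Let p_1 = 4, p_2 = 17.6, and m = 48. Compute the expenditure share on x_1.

share on x_1 = 0.5319

Leontief preferences: the optimum is at the kink where x_1/5 = x_2/1, i.e. x_2 = (1/5)·x_1.
Budget: p_1·x_1 + p_2·(1/5)·x_1 = m, so (5·p_1 + p_2)·x_1 = 5·m.
Demand: x_1*(p_1,p_2,m) = 5·m/(5·p_1 + p_2), x_2* = m/(5·p_1 + p_2).
Here 5·4 + 17.6 = 37.6, giving x_1* = 6.383 and x_2* = 1.2766.
Expenditure on x_1: 4·6.383 = 25.5319; share = 0.5319.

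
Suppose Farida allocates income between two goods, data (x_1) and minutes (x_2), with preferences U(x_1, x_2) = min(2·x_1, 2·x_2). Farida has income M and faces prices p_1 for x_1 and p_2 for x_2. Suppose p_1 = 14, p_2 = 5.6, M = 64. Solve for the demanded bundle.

x_1* = 3.2653, x_2* = 3.2653

Leontief preferences: the optimum is at the kink where x_1/2 = x_2/2, i.e. x_2 = x_1.
Budget: p_1·x_1 + p_2·x_1 = M, so (2·p_1 + 2·p_2)·x_1 = 2·M.
Demand: x_1*(p_1,p_2,M) = 2·M/(2·p_1 + 2·p_2), x_2* = 2·M/(2·p_1 + 2·p_2).
Here 2·14 + 2·5.6 = 39.2, giving x_1* = 3.2653 and x_2* = 3.2653.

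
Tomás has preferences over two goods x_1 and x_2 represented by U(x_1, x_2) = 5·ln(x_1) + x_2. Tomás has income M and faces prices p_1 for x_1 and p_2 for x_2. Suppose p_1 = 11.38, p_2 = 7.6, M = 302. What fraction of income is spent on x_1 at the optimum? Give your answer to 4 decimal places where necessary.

share on x_1 = 0.1258

MU_x_1 = 5/x_1, MU_x_2 = 1. Tangency: 5/x_1 = p_1/p_2.
So x_1*(p_1,p_2) = 5·p_2/p_1, independent of income; and x_2* = (M − 5·p_2)/p_2.
At the given prices: x_1* = 5·7.6/11.38 = 3.3392, and x_2* = 34.7368.
Expenditure on x_1: 11.38·3.3392 = 38; share = 0.1258.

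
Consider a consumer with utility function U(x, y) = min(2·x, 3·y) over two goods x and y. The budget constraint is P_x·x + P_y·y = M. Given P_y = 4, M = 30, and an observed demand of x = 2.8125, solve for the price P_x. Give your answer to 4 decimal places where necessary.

P_x = 8

With perfect complements, no substitution: consume in ratio x:y = 3:2.
Budget: P_x·x + P_y·(2/3)·x = M, so (3·P_x + 2·P_y)·x = 3·M.
Demand: x*(P_x,P_y,M) = 3·M/(3·P_x + 2·P_y), y* = 2·M/(3·P_x + 2·P_y).
Set x* = 2.8125 in the demand function and solve for P_x: P_x = 8.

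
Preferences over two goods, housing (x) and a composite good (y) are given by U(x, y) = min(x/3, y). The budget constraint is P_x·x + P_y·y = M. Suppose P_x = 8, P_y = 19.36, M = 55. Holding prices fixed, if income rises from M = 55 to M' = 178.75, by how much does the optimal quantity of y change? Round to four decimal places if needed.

Δy* = 2.854

Here 3·8 + 19.36 = 43.36, giving y* = 1.2685.
At M' = 178.75: y* = 4.1225. Change: 4.1225 − 1.2685 = 2.854.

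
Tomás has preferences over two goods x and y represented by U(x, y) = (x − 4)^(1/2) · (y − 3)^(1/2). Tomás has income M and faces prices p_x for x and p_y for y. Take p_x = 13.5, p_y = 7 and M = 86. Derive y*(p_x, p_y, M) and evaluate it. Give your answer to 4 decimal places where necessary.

y* = 3.7857

Substituting into the budget: x* = 4 + 0.5·(M − 4·p_x − 3·p_y)/p_x, and y* = 3 + 0.5·(…)/p_y.
Discretionary income = 86 − 4·13.5 − 3·7 = 11; y* = 3 + 0.5·11/7 = 3.7857.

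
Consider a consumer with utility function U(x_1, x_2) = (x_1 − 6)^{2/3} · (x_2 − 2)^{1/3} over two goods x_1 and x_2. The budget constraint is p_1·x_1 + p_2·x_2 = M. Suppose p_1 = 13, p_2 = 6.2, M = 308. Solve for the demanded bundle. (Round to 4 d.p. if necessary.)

x_1* = 17.159, x_2* = 13.6989

This is Cobb-Douglas in (x_1−6, x_2−2): tangency gives 2/3·p_2·(x_2−2) = 1/3·p_1·(x_1−6).
Substituting into the budget: x_1* = 6 + 2/3·(M − 6·p_1 − 2·p_2)/p_1, and x_2* = 2 + 1/3·(…)/p_2.
Discretionary income = 308 − 6·13 − 2·6.2 = 217.6; x_1* = 6 + 2/3·217.6/13 = 17.159; x_2* = 2 + 1/3·217.6/6.2 = 13.6989.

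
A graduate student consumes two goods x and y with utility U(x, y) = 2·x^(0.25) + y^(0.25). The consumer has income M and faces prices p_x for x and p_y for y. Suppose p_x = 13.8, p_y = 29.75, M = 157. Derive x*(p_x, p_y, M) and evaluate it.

x* = 8.7032

Substitute y = (y/x)·x into the budget: x* = M/(p_x + p_y·(y/x)).
Numerically y/x = 0.1425, so x* = 157/(13.8 + 29.75·0.1425) = 8.7032.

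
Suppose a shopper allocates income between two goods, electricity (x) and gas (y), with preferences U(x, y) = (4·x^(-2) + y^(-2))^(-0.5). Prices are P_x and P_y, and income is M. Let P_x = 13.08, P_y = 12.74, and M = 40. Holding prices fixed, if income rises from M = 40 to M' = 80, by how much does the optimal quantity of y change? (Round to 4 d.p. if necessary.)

Substitute y = (y/x)·x into the budget: x* = M/(P_x + P_y·(y/x)).
Numerically y/x = 0.635515, so x* = 40/(13.08 + 12.74·0.635515) = 1.8889 and y* = 0.635515·1.8889 = 1.2004.
At M' = 80: y* = 2.4008. Change: 2.4008 − 1.2004 = 1.2004.

Δy* = 1.2004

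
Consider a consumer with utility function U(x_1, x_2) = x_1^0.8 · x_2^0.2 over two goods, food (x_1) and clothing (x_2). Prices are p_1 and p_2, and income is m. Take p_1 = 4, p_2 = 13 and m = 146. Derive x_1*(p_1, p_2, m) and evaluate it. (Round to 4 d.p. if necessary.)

x_1* = 29.2

The MRS is 4·x_2/x_1. Set MRS = p_1/p_2.
Rearranging, p_2·x_2 = (1/4)·p_1·x_1. Substituting into the budget gives p_1·x_1·(1 + (1/4)) = m.
Demand: x_1*(p_1,p_2,m) = 0.8·m/p_1 and x_2* = 0.2·m/p_2.
At p_1=4, p_2=13, m=146: x_1* = 0.8·146/4 = 29.2.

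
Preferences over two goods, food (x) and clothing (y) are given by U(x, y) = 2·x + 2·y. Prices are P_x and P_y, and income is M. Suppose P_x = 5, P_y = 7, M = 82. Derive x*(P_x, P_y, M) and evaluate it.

Linear utility — the consumer picks whichever good has higher MU/price: 2/5 = 0.4 vs 2/7 = 0.2857.
x gives more utility per dollar, so spend all income on x: x* = M/P_x, y* = 0.
Numerically: x* = 16.4, y* = 0.

x* = 16.4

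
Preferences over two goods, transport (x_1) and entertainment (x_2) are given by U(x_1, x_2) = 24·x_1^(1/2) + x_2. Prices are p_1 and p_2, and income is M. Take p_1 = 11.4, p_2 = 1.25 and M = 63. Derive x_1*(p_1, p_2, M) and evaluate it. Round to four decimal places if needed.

x_1* = 1.7313

MU_x_1 = 12/√x_1, MU_x_2 = 1. Tangency: 12/√x_1 = p_1/p_2.
Solve: √x_1 = 12·p_2/p_1, so x_1*(p_1,p_2) = (12·p_2/p_1)², and x_2* = (M − p_1·x_1*)/p_2.
Plugging in: x_1* = (12·1.25/11.4)² = 1.7313.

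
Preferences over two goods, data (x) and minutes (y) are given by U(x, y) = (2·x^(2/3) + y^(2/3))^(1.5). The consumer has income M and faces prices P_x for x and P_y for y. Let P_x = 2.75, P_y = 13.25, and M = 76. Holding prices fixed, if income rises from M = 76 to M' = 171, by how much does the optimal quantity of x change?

From the CES first-order condition, 2·(y/x)^(1/3) = P_x/P_y.
Hence y/x = ((1/2)·P_x/P_y)^(1/(1/3)), i.e. raised to the 3 power.
Substitute y = (y/x)·x into the budget: x* = M/(P_x + P_y·(y/x)).
Numerically y/x = 0.001118, so x* = 76/(2.75 + 13.25·0.001118) = 27.4884.
At M' = 171: x* = 61.8488. Change: 61.8488 − 27.4884 = 34.3604.

Δx* = 34.3604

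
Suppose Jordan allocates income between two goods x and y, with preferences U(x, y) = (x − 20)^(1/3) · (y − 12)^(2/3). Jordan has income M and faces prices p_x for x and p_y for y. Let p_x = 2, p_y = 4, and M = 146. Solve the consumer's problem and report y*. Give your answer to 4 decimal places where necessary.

Let x' = x−20, y' = y−12. MRS = (1/2)·y'/x' = p_x/p_y.
Substituting into the budget: x* = 20 + 1/3·(M − 20·p_x − 12·p_y)/p_x, and y* = 12 + 2/3·(…)/p_y.
Discretionary income = 146 − 20·2 − 12·4 = 58; y* = 12 + 2/3·58/4 = 21.6667.

y* = 21.6667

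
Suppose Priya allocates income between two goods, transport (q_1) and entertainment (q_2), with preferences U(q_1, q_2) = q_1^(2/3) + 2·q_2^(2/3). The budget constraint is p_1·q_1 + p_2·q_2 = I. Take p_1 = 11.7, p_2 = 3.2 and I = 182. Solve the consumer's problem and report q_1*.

q_1* = 0.1441

MRS = MU_q_1/MU_q_2 = (1/2)·(q_2/q_1)^(1/3). Set equal to p_1/p_2.
Hence q_2/q_1 = (2·p_1/p_2)^(1/(1/3)), i.e. raised to the 3 power.
With the ratio pinned down, the budget gives q_1* = I/(p_1 + p_2·(q_2/q_1)) and q_2* = (q_2/q_1)·q_1*.
Numerically q_2/q_1 = 391.018799, so q_1* = 182/(11.7 + 3.2·391.018799) = 0.1441.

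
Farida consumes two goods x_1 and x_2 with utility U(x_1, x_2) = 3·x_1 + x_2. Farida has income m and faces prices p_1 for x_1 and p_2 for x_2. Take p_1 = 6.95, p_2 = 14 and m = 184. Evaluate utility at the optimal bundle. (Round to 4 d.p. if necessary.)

V = 79.4245

x_1 gives more utility per dollar, so spend all income on x_1: x_1* = m/p_1, x_2* = 0.
Numerically: x_1* = 26.4748, x_2* = 0.
Utility at the optimum: U(26.4748, 0) = 79.4245.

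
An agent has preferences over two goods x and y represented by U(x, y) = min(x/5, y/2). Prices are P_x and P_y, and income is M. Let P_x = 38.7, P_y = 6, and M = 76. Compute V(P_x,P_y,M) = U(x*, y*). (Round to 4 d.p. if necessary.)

V = 0.3698

Leontief preferences: the optimum is at the kink where x/5 = y/2, i.e. y = (2/5)·x.
Budget: P_x·x + P_y·(2/5)·x = M, so (5·P_x + 2·P_y)·x = 5·M.
Demand: x*(P_x,P_y,M) = 5·M/(5·P_x + 2·P_y), y* = 2·M/(5·P_x + 2·P_y).
Here 5·38.7 + 2·6 = 205.5, giving x* = 1.8491 and y* = 0.7397.
Utility at the optimum: U(1.8491, 0.7397) = 0.3698.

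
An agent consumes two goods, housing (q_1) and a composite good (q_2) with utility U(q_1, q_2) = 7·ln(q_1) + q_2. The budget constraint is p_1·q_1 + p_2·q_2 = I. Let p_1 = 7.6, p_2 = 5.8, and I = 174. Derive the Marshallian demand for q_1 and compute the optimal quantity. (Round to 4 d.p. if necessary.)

q_1* = 5.3421

So q_1*(p_1,p_2) = 7·p_2/p_1, independent of income; and q_2* = (I − 7·p_2)/p_2.
At the given prices: q_1* = 7·5.8/7.6 = 5.3421.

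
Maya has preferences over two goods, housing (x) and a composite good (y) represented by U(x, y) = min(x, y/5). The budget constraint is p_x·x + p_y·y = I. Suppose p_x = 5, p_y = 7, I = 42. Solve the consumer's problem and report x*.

Leontief preferences: the optimum is at the kink where x/1 = y/5, i.e. y = 5·x.
Budget: p_x·x + p_y·5·x = I, so (p_x + 5·p_y)·x = I.
Demand: x*(p_x,p_y,I) = I/(p_x + 5·p_y), y* = 5·I/(p_x + 5·p_y).
Here 5 + 5·7 = 40, giving x* = 1.05.

x* = 1.05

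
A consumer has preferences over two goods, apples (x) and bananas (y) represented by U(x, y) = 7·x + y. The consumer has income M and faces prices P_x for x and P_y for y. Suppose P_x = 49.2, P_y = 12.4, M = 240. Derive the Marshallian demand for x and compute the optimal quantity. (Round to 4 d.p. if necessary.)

x* = 4.878

Perfect substitutes: compare marginal utility per dollar. 7/P_x vs 1/P_y → 0.1423 vs 0.0806.
x gives more utility per dollar, so spend all income on x: x* = M/P_x, y* = 0.
Numerically: x* = 4.878, y* = 0.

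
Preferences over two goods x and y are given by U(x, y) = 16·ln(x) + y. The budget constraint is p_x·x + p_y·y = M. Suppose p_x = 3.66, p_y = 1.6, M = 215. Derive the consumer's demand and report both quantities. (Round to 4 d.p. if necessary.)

At the given prices: x* = 16·1.6/3.66 = 6.9945, and y* = 118.375.

x* = 6.9945, y* = 118.375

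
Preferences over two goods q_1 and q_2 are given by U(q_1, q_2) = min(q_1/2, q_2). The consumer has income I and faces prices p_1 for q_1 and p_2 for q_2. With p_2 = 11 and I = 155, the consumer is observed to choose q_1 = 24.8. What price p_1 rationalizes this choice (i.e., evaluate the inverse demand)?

p_1 = 0.75

With perfect complements, no substitution: consume in ratio q_1:q_2 = 2:1.
Budget: p_1·q_1 + p_2·(1/2)·q_1 = I, so (2·p_1 + p_2)·q_1 = 2·I.
Demand: q_1*(p_1,p_2,I) = 2·I/(2·p_1 + p_2), q_2* = I/(2·p_1 + p_2).
Set q_1* = 24.8 in the demand function and solve for p_1: p_1 = 0.75.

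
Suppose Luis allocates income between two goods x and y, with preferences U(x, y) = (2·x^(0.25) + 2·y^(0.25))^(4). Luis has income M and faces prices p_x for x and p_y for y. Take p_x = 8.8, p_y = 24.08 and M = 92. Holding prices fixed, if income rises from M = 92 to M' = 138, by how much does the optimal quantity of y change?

From the CES first-order condition, (y/x)^(0.75) = p_x/p_y.
Hence y/x = (p_x/p_y)^(1/(0.75)), i.e. raised to the 4/3 power.
With the ratio pinned down, the budget gives x* = M/(p_x + p_y·(y/x)) and y* = (y/x)·x*.
Numerically y/x = 0.261277, so x* = 92/(8.8 + 24.08·0.261277) = 6.0961 and y* = 0.261277·6.0961 = 1.5928.
At M' = 138: y* = 2.3892. Change: 2.3892 − 1.5928 = 0.7964.

Δy* = 0.7964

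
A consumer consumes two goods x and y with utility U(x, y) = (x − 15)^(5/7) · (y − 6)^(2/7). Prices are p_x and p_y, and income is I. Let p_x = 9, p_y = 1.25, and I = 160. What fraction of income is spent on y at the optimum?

MRS = (5/2)·(y−6)/(x−15). Tangency with p_x/p_y gives y−6 = (2/5)·(p_x/p_y)·(x−15).
After buying the subsistence bundle (15, 6), a share 5/7 of the remaining income goes to x: x* = 15 + 5/7·(I − 15p_x − 6p_y)/p_x.
Discretionary income = 160 − 15·9 − 6·1.25 = 17.5; x* = 15 + 5/7·17.5/9 = 16.3889; y* = 6 + 2/7·17.5/1.25 = 10.
Expenditure on y: 1.25·10 = 12.5; share = 0.0781.

share on y = 0.0781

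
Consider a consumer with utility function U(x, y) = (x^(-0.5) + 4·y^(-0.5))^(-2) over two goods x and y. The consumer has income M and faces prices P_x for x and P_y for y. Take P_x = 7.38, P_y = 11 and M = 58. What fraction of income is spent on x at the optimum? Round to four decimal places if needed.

From the CES first-order condition, (1/4)·(y/x)^(1.5) = P_x/P_y.
Solve for the ratio: y/x = [4·P_x/P_y]^(2/3).
With the ratio pinned down, the budget gives x* = M/(P_x + P_y·(y/x)) and y* = (y/x)·x*.
Numerically y/x = 1.931149, so x* = 58/(7.38 + 11·1.931149) = 2.0264 and y* = 1.931149·2.0264 = 3.9132.
Expenditure on x: 7.38·2.0264 = 14.9546; share = 0.2578.

share on x = 0.2578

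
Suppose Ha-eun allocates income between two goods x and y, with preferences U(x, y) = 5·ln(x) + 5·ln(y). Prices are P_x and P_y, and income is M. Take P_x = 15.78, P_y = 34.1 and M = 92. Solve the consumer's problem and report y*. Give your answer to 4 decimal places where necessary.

Tangency: MRS = y/x = P_x/P_y.
So 5·P_y·y = 5·P_x·x; combined with the budget, a share 0.5 of income goes to x.
Demand: x*(P_x,P_y,M) = 0.5·M/P_x and y* = 0.5·M/P_y.
At P_x=15.78, P_y=34.1, M=92: y* = 0.5·92/34.1 = 1.349.

y* = 1.349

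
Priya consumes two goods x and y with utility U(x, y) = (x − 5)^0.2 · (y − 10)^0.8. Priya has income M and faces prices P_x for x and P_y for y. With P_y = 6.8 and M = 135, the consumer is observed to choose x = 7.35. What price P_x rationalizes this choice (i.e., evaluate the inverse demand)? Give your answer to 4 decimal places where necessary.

Let x' = x−5, y' = y−10. MRS = (1/4)·y'/x' = P_x/P_y.
After buying the subsistence bundle (5, 10), a share 0.2 of the remaining income goes to x: x* = 5 + 0.2·(M − 5P_x − 10P_y)/P_x.
Set x* = 7.35 in the demand function and solve for P_x: P_x = 4.

P_x = 4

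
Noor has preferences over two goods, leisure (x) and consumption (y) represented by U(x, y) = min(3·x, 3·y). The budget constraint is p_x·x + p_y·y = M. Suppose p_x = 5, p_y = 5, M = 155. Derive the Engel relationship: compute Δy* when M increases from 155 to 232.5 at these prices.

Δy* = 7.75

With perfect complements, no substitution: consume in ratio x:y = 3:3.
Budget: p_x·x + p_y·x = M, so (3·p_x + 3·p_y)·x = 3·M.
Demand: x*(p_x,p_y,M) = 3·M/(3·p_x + 3·p_y), y* = 3·M/(3·p_x + 3·p_y).
Here 3·5 + 3·5 = 30, giving y* = 15.5.
At M' = 232.5: y* = 23.25. Change: 23.25 − 15.5 = 7.75.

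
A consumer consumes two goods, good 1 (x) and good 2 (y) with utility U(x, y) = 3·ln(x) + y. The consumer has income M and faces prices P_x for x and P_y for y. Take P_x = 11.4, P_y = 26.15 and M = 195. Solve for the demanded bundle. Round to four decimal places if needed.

At the given prices: x* = 3·26.15/11.4 = 6.8816, and y* = 4.457.

x* = 6.8816, y* = 4.457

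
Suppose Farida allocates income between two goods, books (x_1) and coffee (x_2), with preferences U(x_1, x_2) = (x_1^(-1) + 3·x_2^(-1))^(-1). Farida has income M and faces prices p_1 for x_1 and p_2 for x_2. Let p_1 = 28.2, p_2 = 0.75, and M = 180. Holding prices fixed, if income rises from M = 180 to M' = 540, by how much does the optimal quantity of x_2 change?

From the CES first-order condition, (1/3)·(x_2/x_1)^(2) = p_1/p_2.
Solve for the ratio: x_2/x_1 = [3·p_1/p_2]^(0.5).
With the ratio pinned down, the budget gives x_1* = M/(p_1 + p_2·(x_2/x_1)) and x_2* = (x_2/x_1)·x_1*.
Numerically x_2/x_1 = 10.620734, so x_1* = 180/(28.2 + 0.75·10.620734) = 4.9771 and x_2* = 10.620734·4.9771 = 52.8606.
At M' = 540: x_2* = 158.5818. Change: 158.5818 − 52.8606 = 105.7212.

Δx_2* = 105.7212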